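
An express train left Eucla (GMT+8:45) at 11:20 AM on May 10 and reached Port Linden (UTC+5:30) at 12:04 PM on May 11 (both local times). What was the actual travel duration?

27 hours 59 minutes

Departure in UTC: 11:20 AM − 8:45 = 2:35 AM on May 10.
Arrival in UTC: 12:04 PM − 5:30 = 6:34 AM on May 11.
Elapsed = 6:34 AM − 2:35 AM (+1 day) = 27 hours 59 minutes.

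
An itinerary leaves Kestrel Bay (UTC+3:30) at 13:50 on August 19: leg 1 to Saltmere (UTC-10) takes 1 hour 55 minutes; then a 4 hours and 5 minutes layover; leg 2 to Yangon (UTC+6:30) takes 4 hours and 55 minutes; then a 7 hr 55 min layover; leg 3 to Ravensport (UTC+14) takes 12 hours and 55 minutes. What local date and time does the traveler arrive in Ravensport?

Convert departure to UTC: 13:50 − 3:30 = 10:20 UTC on Aug 19.
Add 1 hour 55 minutes leg 1 → 12:15 UTC.
Add 4 hours 5 minutes layover in Saltmere → 16:20 UTC.
Add 4 hours and 55 minutes leg 2 → 21:15 UTC.
Add 7 hours and 55 minutes layover in Yangon → 05:10 UTC (Aug 20).
Add 12 hours and 55 minutes leg 3 → 18:05 UTC.
Ravensport is UTC+14:00, so local arrival = 18:05 + 14:00 = 08:05 on Aug 21.

08:05 on Aug 21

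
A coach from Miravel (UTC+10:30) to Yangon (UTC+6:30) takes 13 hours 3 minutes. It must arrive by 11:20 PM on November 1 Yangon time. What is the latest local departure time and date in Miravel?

2:17 PM on November 1

Target arrival in UTC: 11:20 PM − 6:30 = 4:50 PM on Nov 1.
Subtract 13 hours and 3 minutes → departure 3:47 AM UTC on Nov 1.
Miravel is UTC+10:30: 3:47 AM + 10:30 = 2:17 PM on Nov 1.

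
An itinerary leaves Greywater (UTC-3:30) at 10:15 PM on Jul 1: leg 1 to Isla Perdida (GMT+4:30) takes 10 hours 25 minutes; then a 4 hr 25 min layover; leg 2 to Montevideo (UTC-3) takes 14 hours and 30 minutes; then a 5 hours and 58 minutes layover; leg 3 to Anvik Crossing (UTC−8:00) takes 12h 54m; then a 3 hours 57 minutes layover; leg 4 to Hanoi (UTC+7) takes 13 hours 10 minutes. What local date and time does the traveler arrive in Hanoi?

2:04 AM on July 5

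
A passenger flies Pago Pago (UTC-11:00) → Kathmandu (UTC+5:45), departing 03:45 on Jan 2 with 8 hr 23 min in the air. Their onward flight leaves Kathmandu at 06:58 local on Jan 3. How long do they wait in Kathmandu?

Convert departure to UTC: 03:45 + 11:00 = 14:45 UTC on Jan 2.
Add 8 hours 23 minutes flight time → 23:08 UTC.
Kathmandu is UTC+5:45, so local arrival = 23:08 + 5:45 = 04:53 on Jan 3.
Layover = 06:58 − 04:53 = 2 hours 5 minutes.

2 hours 5 minutes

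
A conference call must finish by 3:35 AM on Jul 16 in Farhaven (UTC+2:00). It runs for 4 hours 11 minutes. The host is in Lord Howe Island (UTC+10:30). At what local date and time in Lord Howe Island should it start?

7:54 AM on July 16

Target end time in UTC: 3:35 AM − 2:00 = 1:35 AM on Jul 16.
Subtract 4 hours and 11 minutes → start 9:24 PM UTC on Jul 15.
Lord Howe Island is UTC+10:30: 9:24 PM + 10:30 = 7:54 AM on Jul 16.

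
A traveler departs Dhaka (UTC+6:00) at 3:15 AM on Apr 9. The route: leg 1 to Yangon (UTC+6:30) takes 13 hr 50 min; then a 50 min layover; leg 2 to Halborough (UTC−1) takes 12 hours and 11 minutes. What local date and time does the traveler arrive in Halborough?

11:06 PM on April 9

Convert departure to UTC: 3:15 AM − 6:00 = 9:15 PM UTC on Apr 8.
Add 13 hours and 50 minutes leg 1 → 11:05 AM UTC (Apr 9).
Add 50 minutes layover in Yangon → 11:55 AM UTC.
Add 12 hours 11 minutes leg 2 → 12:06 AM UTC (Apr 10).
Halborough is UTC−1:00, so local arrival = 12:06 AM − 1:00 = 11:06 PM on Apr 9.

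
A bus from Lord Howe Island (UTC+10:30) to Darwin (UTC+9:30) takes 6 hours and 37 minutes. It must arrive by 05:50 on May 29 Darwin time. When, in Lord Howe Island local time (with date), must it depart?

Target arrival in UTC: 05:50 − 9:30 = 20:20 on May 28.
Subtract 6 hours and 37 minutes → departure 13:43 UTC on May 28.
Lord Howe Island is UTC+10:30: 13:43 + 10:30 = 00:13 on May 29.

00:13 on May 29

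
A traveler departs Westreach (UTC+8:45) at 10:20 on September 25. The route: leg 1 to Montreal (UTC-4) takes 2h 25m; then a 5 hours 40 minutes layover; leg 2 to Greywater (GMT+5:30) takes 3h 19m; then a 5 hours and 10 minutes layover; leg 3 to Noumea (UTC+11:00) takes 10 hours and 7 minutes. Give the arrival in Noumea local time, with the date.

15:16 on September 26

Convert departure to UTC: 10:20 − 8:45 = 01:35 UTC on Sep 25.
Add 2 hours 25 minutes leg 1 → 04:00 UTC.
Add 5 hours 40 minutes layover in Montreal → 09:40 UTC.
Add 3 hours and 19 minutes leg 2 → 12:59 UTC.
Add 5 hours and 10 minutes layover in Greywater → 18:09 UTC.
Add 10 hours 7 minutes leg 3 → 04:16 UTC (Sep 26).
Noumea is UTC+11:00, so local arrival = 04:16 + 11:00 = 15:16 on Sep 26.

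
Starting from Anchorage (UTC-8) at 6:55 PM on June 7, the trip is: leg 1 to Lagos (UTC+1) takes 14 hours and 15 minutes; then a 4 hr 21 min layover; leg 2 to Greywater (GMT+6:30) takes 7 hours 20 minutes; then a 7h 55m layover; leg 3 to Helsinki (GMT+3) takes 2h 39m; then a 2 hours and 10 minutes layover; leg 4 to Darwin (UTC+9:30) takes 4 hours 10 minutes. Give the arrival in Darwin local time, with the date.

Convert departure to UTC: 6:55 PM + 8:00 = 2:55 AM UTC on Jun 8.
Add 14 hours 15 minutes leg 1 → 5:10 PM UTC.
Add 4 hours and 21 minutes layover in Lagos → 9:31 PM UTC.
Add 7 hours and 20 minutes leg 2 → 4:51 AM UTC (Jun 9).
Add 7 hours 55 minutes layover in Greywater → 12:46 PM UTC.
Add 2 hours and 39 minutes leg 3 → 3:25 PM UTC.
Add 2 hours and 10 minutes layover in Helsinki → 5:35 PM UTC.
Add 4 hours and 10 minutes leg 4 → 9:45 PM UTC.
Darwin is UTC+9:30, so local arrival = 9:45 PM + 9:30 = 7:15 AM on Jun 10.

7:15 AM on June 10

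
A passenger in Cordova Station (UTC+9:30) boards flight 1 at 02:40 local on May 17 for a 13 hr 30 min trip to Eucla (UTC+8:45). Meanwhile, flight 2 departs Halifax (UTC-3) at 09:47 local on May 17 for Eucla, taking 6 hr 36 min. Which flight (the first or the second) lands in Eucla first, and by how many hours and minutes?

the first, by 12 hours 43 minutes

Flight 1 in UTC: 02:40 − 9:30 = 17:10 on May 16.
+13 hours 30 minutes → arrive 06:40 UTC on May 17.
Flight 2 in UTC: 09:47 + 3:00 = 12:47 on May 17.
+6 hours and 36 minutes → arrive 19:23 UTC on May 17.
Flight 1 lands earlier by 12 hours 43 minutes.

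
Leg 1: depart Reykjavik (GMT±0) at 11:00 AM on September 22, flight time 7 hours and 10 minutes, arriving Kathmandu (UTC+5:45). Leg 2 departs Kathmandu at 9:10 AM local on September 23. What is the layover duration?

9 hours 15 minutes

Reykjavik is at UTC+0, so departure is already 11:00 AM UTC on Sep 22.
Add 7 hours 10 minutes flight time → 6:10 PM UTC.
Kathmandu is UTC+5:45, so local arrival = 6:10 PM + 5:45 = 11:55 PM on Sep 22.
Layover = 9:10 AM − 11:55 PM (+1 day) = 9 hours 15 minutes.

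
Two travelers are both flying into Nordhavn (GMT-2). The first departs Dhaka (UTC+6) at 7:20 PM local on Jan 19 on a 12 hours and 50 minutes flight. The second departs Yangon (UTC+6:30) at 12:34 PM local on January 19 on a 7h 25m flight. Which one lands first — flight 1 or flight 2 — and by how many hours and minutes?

Flight 1 in UTC: 7:20 PM − 6:00 = 1:20 PM on Jan 19.
+12 hours 50 minutes → arrive 2:10 AM UTC on Jan 20.
Flight 2 in UTC: 12:34 PM − 6:30 = 6:04 AM on Jan 19.
+7 hours and 25 minutes → arrive 1:29 PM UTC on Jan 19.
Flight 2 lands earlier by 12 hours 41 minutes.

the second, by 12 hours 41 minutes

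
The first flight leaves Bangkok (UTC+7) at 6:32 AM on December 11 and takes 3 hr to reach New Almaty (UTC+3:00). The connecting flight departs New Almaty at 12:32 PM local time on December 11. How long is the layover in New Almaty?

Convert departure to UTC: 6:32 AM − 7:00 = 11:32 PM UTC on Dec 10.
Add 3 hours flight time → 2:32 AM UTC (Dec 11).
New Almaty is UTC+3:00, so local arrival = 2:32 AM + 3:00 = 5:32 AM on Dec 11.
Layover = 12:32 PM − 5:32 AM = 7 hours.

7 hours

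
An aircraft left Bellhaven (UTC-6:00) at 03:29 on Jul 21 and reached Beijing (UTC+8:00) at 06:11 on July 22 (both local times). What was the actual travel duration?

12 hours 42 minutes

Departure in UTC: 03:29 + 6:00 = 09:29 on Jul 21.
Arrival in UTC: 06:11 − 8:00 = 22:11 on Jul 21.
Elapsed = 22:11 − 09:29 = 12 hours 42 minutes.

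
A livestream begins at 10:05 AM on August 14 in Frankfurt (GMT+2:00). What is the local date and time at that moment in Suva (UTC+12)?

In UTC: 10:05 AM − 2:00 = 8:05 AM on Aug 14.
Suva is UTC+12:00: 8:05 AM + 12:00 = 8:05 PM on Aug 14.

8:05 PM on August 14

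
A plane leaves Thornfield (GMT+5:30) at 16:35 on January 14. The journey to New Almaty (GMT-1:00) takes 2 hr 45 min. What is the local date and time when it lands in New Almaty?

12:50 on January 14

Convert departure to UTC: 16:35 − 5:30 = 11:05 UTC on Jan 14.
Add 2 hours 45 minutes travel time → 13:50 UTC.
New Almaty is UTC−1:00, so local arrival = 13:50 − 1:00 = 12:50 on Jan 14.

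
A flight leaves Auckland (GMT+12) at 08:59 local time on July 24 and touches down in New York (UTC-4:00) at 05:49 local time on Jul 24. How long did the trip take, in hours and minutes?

Departure in UTC: 08:59 − 12:00 = 20:59 on Jul 23.
Arrival in UTC: 05:49 + 4:00 = 09:49 on Jul 24.
Elapsed = 09:49 − 20:59 (+1 day) = 12 hours 50 minutes.

12 hours 50 minutes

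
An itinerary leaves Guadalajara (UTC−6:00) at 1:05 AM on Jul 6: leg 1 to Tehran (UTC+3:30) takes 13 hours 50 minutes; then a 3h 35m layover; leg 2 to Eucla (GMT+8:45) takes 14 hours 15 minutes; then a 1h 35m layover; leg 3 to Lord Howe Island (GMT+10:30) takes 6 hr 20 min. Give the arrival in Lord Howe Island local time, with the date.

9:10 AM on Jul 8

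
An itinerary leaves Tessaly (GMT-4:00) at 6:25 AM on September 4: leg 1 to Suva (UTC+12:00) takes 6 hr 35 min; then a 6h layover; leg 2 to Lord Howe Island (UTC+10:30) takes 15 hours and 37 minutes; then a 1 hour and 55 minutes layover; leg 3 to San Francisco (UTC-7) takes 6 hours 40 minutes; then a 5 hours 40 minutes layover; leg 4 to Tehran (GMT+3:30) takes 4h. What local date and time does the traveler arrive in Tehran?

12:22 PM on September 6

Convert departure to UTC: 6:25 AM + 4:00 = 10:25 AM UTC on Sep 4.
Add 6 hours 35 minutes leg 1 → 5:00 PM UTC.
Add 6 hours layover in Suva → 11:00 PM UTC.
Add 15 hours 37 minutes leg 2 → 2:37 PM UTC (Sep 5).
Add 1 hour 55 minutes layover in Lord Howe Island → 4:32 PM UTC.
Add 6 hours and 40 minutes leg 3 → 11:12 PM UTC.
Add 5 hours 40 minutes layover in San Francisco → 4:52 AM UTC (Sep 6).
Add 4 hours leg 4 → 8:52 AM UTC.
Tehran is UTC+3:30, so local arrival = 8:52 AM + 3:30 = 12:22 PM on Sep 6.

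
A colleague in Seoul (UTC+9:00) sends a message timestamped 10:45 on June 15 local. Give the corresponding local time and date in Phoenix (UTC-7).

18:45 on June 14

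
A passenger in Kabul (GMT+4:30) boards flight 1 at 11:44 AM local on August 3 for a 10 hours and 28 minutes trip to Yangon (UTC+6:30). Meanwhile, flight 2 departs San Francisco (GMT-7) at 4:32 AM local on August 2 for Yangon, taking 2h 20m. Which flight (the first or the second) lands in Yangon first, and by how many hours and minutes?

the second, by 27 hours 50 minutes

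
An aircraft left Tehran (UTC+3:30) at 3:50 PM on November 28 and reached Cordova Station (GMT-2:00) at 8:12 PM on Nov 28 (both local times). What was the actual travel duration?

9 hours 52 minutes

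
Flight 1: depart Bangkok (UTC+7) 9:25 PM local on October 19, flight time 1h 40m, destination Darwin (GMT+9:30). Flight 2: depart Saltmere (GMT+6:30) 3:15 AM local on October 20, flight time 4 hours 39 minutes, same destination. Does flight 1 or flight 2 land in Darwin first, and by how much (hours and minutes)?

Flight 1 in UTC: 9:25 PM − 7:00 = 2:25 PM on Oct 19.
+1 hour 40 minutes → arrive 4:05 PM UTC on Oct 19.
Flight 2 in UTC: 3:15 AM − 6:30 = 8:45 PM on Oct 19.
+4 hours 39 minutes → arrive 1:24 AM UTC on Oct 20.
Flight 1 lands earlier by 9 hours 19 minutes.

the first, by 9 hours 19 minutes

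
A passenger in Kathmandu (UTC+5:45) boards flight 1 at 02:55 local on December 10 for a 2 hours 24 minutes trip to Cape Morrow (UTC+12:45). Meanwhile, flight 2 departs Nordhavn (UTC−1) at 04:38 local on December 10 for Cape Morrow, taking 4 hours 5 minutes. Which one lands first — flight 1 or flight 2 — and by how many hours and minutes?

the first, by 10 hours 9 minutes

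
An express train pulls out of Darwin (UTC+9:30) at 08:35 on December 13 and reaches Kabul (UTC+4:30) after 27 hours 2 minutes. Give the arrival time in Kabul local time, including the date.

06:37 on December 14

Convert departure to UTC: 08:35 − 9:30 = 23:05 UTC on Dec 12.
Add 27 hours and 2 minutes travel time → 02:07 UTC (Dec 14).
Kabul is UTC+4:30, so local arrival = 02:07 + 4:30 = 06:37 on Dec 14.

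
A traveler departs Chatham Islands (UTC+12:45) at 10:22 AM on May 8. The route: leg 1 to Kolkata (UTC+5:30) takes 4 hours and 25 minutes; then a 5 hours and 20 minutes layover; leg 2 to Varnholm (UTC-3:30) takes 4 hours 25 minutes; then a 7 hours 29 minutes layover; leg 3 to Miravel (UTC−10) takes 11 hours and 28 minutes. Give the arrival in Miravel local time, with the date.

8:44 PM on May 8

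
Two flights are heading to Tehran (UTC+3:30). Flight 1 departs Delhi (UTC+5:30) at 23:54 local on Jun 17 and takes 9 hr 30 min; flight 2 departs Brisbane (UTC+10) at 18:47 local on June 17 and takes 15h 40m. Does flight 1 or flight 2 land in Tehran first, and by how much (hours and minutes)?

Flight 1 in UTC: 23:54 − 5:30 = 18:24 on Jun 17.
+9 hours 30 minutes → arrive 03:54 UTC on Jun 18.
Flight 2 in UTC: 18:47 − 10:00 = 08:47 on Jun 17.
+15 hours 40 minutes → arrive 00:27 UTC on Jun 18.
Flight 2 lands earlier by 3 hours 27 minutes.

the second, by 3 hours 27 minutes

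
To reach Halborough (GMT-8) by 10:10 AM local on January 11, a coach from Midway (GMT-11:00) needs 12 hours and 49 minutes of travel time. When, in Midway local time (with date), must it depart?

Target arrival in UTC: 10:10 AM + 8:00 = 6:10 PM on Jan 11.
Subtract 12 hours and 49 minutes → departure 5:21 AM UTC on Jan 11.
Midway is UTC−11:00: 5:21 AM − 11:00 = 6:21 PM on Jan 10.

6:21 PM on Jan 10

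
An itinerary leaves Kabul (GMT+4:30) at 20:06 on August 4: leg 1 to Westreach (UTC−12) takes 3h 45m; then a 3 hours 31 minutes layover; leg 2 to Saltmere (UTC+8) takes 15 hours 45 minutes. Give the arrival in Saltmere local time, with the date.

22:37 on August 5

Convert departure to UTC: 20:06 − 4:30 = 15:36 UTC on Aug 4.
Add 3 hours 45 minutes leg 1 → 19:21 UTC.
Add 3 hours 31 minutes layover in Westreach → 22:52 UTC.
Add 15 hours and 45 minutes leg 2 → 14:37 UTC (Aug 5).
Saltmere is UTC+8:00, so local arrival = 14:37 + 8:00 = 22:37 on Aug 5.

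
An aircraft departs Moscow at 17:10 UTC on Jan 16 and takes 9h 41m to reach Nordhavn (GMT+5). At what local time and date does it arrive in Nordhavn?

07:51 on January 17

Departure is given in UTC: 17:10 on Jan 16.
Add 9 hours 41 minutes → 02:51 UTC (Jan 17).
Nordhavn is UTC+5:00: 02:51 + 5:00 = 07:51 on Jan 17.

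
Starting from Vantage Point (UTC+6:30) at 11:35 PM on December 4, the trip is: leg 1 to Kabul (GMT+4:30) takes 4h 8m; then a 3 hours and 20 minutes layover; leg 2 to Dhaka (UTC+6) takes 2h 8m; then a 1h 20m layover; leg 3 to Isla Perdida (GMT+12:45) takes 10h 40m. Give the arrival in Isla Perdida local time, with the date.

3:26 AM on Dec 6

Convert departure to UTC: 11:35 PM − 6:30 = 5:05 PM UTC on Dec 4.
Add 4 hours and 8 minutes leg 1 → 9:13 PM UTC.
Add 3 hours 20 minutes layover in Kabul → 12:33 AM UTC (Dec 5).
Add 2 hours and 8 minutes leg 2 → 2:41 AM UTC.
Add 1 hour and 20 minutes layover in Dhaka → 4:01 AM UTC.
Add 10 hours and 40 minutes leg 3 → 2:41 PM UTC.
Isla Perdida is UTC+12:45, so local arrival = 2:41 PM + 12:45 = 3:26 AM on Dec 6.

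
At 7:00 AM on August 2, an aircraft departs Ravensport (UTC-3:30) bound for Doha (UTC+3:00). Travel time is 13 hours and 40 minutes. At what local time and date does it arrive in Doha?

3:10 AM on Aug 3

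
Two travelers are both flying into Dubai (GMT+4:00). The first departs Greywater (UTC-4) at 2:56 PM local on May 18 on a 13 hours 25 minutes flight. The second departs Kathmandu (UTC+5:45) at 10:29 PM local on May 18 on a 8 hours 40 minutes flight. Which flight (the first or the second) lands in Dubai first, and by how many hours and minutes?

the second, by 6 hours 57 minutes

Flight 1 in UTC: 2:56 PM + 4:00 = 6:56 PM on May 18.
+13 hours and 25 minutes → arrive 8:21 AM UTC on May 19.
Flight 2 in UTC: 10:29 PM − 5:45 = 4:44 PM on May 18.
+8 hours 40 minutes → arrive 1:24 AM UTC on May 19.
Flight 2 lands earlier by 6 hours 57 minutes.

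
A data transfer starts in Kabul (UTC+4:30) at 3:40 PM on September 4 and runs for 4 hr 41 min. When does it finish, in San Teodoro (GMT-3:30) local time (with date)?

12:21 PM on September 4

San Teodoro is 8:00 behind Kabul.
After 4 hours 41 minutes it is 8:21 PM in Kabul.
Shift by the zone difference: 8:21 PM − 8:00 = 12:21 PM on Sep 4 in San Teodoro.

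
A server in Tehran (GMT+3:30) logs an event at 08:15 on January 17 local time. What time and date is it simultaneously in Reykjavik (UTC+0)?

04:45 on Jan 17

In UTC: 08:15 − 3:30 = 04:45 on Jan 17.
Reykjavik is UTC+0, so it is 04:45 on Jan 17.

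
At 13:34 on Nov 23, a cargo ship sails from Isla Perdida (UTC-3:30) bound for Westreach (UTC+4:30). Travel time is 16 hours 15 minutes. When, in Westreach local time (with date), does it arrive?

13:49 on November 24

Convert departure to UTC: 13:34 + 3:30 = 17:04 UTC on Nov 23.
Add 16 hours and 15 minutes travel time → 09:19 UTC (Nov 24).
Westreach is UTC+4:30, so local arrival = 09:19 + 4:30 = 13:49 on Nov 24.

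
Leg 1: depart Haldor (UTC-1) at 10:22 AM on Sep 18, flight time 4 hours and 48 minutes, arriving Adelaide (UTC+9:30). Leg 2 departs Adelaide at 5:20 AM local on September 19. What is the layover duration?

3 hours 40 minutes

Convert departure to UTC: 10:22 AM + 1:00 = 11:22 AM UTC on Sep 18.
Add 4 hours 48 minutes flight time → 4:10 PM UTC.
Adelaide is UTC+9:30, so local arrival = 4:10 PM + 9:30 = 1:40 AM on Sep 19.
Layover = 5:20 AM − 1:40 AM = 3 hours 40 minutes.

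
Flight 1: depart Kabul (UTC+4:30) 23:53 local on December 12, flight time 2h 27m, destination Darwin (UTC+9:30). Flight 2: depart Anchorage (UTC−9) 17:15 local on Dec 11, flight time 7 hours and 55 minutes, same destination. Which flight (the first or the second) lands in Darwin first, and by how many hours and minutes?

the second, by 11 hours 40 minutes

Flight 1 in UTC: 23:53 − 4:30 = 19:23 on Dec 12.
+2 hours and 27 minutes → arrive 21:50 UTC on Dec 12.
Flight 2 in UTC: 17:15 + 9:00 = 02:15 on Dec 12.
+7 hours 55 minutes → arrive 10:10 UTC on Dec 12.
Flight 2 lands earlier by 11 hours 40 minutes.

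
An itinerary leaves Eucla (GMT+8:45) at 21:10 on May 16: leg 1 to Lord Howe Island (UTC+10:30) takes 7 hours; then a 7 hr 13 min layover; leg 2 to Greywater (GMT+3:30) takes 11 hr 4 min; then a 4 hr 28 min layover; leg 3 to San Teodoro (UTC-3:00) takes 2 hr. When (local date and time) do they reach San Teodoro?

17:10 on May 17

Convert departure to UTC: 21:10 − 8:45 = 12:25 UTC on May 16.
Add 7 hours leg 1 → 19:25 UTC.
Add 7 hours and 13 minutes layover in Lord Howe Island → 02:38 UTC (May 17).
Add 11 hours 4 minutes leg 2 → 13:42 UTC.
Add 4 hours and 28 minutes layover in Greywater → 18:10 UTC.
Add 2 hours leg 3 → 20:10 UTC.
San Teodoro is UTC−3:00, so local arrival = 20:10 − 3:00 = 17:10 on May 17.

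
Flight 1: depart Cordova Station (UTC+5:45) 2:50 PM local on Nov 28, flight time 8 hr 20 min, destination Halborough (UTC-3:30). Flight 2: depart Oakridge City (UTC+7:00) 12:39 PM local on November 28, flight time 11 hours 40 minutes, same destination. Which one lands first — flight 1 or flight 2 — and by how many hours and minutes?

the second, by 6 minutes

Flight 1 in UTC: 2:50 PM − 5:45 = 9:05 AM on Nov 28.
+8 hours and 20 minutes → arrive 5:25 PM UTC on Nov 28.
Flight 2 in UTC: 12:39 PM − 7:00 = 5:39 AM on Nov 28.
+11 hours and 40 minutes → arrive 5:19 PM UTC on Nov 28.
Flight 2 lands earlier by 6 minutes.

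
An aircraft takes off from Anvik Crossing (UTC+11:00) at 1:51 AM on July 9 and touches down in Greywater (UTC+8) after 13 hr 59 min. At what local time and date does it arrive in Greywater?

12:50 PM on July 9

Convert departure to UTC: 1:51 AM − 11:00 = 2:51 PM UTC on Jul 8.
Add 13 hours 59 minutes travel time → 4:50 AM UTC (Jul 9).
Greywater is UTC+8:00, so local arrival = 4:50 AM + 8:00 = 12:50 PM on Jul 9.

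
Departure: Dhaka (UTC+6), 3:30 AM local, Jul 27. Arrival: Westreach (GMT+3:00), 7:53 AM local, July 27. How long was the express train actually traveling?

Departure in UTC: 3:30 AM − 6:00 = 9:30 PM on Jul 26.
Arrival in UTC: 7:53 AM − 3:00 = 4:53 AM on Jul 27.
Elapsed = 4:53 AM − 9:30 PM (+1 day) = 7 hours 23 minutes.

7 hours 23 minutes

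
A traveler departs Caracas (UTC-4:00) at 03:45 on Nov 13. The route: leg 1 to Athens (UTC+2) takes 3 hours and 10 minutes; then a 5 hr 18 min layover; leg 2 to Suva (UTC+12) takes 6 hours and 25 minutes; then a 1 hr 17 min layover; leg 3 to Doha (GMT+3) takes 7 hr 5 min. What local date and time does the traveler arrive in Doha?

Convert departure to UTC: 03:45 + 4:00 = 07:45 UTC on Nov 13.
Add 3 hours 10 minutes leg 1 → 10:55 UTC.
Add 5 hours 18 minutes layover in Athens → 16:13 UTC.
Add 6 hours and 25 minutes leg 2 → 22:38 UTC.
Add 1 hour 17 minutes layover in Suva → 23:55 UTC.
Add 7 hours and 5 minutes leg 3 → 07:00 UTC (Nov 14).
Doha is UTC+3:00, so local arrival = 07:00 + 3:00 = 10:00 on Nov 14.

10:00 on Nov 14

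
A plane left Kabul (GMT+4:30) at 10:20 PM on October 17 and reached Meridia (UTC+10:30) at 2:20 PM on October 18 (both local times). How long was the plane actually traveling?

Departure in UTC: 10:20 PM − 4:30 = 5:50 PM on Oct 17.
Arrival in UTC: 2:20 PM − 10:30 = 3:50 AM on Oct 18.
Elapsed = 3:50 AM − 5:50 PM (+1 day) = 10 hours.

10 hours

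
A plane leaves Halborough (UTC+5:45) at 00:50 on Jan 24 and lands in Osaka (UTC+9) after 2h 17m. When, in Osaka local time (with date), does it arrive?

06:22 on January 24

Convert departure to UTC: 00:50 − 5:45 = 19:05 UTC on Jan 23.
Add 2 hours and 17 minutes travel time → 21:22 UTC.
Osaka is UTC+9:00, so local arrival = 21:22 + 9:00 = 06:22 on Jan 24.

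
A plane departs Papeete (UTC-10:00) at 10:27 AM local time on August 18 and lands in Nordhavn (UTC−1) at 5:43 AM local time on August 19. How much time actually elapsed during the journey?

Departure in UTC: 10:27 AM + 10:00 = 8:27 PM on Aug 18.
Arrival in UTC: 5:43 AM + 1:00 = 6:43 AM on Aug 19.
Elapsed = 6:43 AM − 8:27 PM (+1 day) = 10 hours 16 minutes.

10 hours 16 minutes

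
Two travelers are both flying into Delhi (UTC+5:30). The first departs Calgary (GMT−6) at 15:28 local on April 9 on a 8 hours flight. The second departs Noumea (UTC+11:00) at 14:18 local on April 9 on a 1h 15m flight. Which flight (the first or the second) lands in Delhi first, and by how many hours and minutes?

Flight 1 in UTC: 15:28 + 6:00 = 21:28 on Apr 9.
+8 hours → arrive 05:28 UTC on Apr 10.
Flight 2 in UTC: 14:18 − 11:00 = 03:18 on Apr 9.
+1 hour 15 minutes → arrive 04:33 UTC on Apr 9.
Flight 2 lands earlier by 24 hours 55 minutes.

the second, by 24 hours 55 minutes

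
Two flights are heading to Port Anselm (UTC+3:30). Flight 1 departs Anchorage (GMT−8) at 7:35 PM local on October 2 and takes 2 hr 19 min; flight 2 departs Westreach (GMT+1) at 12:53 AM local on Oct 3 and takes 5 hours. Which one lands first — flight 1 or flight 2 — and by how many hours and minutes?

the second, by 1 hour 1 minute

Flight 1 in UTC: 7:35 PM + 8:00 = 3:35 AM on Oct 3.
+2 hours and 19 minutes → arrive 5:54 AM UTC on Oct 3.
Flight 2 in UTC: 12:53 AM − 1:00 = 11:53 PM on Oct 2.
+5 hours → arrive 4:53 AM UTC on Oct 3.
Flight 2 lands earlier by 1 hour 1 minute.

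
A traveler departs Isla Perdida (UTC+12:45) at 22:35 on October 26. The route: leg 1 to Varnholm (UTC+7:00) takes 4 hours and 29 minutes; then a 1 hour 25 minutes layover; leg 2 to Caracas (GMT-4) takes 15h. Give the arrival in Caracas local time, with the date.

02:44 on October 27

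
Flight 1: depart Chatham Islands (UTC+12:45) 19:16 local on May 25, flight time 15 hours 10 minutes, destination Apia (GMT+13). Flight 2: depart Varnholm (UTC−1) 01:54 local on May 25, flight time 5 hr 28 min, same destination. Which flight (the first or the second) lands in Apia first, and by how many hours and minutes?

Flight 1 in UTC: 19:16 − 12:45 = 06:31 on May 25.
+15 hours 10 minutes → arrive 21:41 UTC on May 25.
Flight 2 in UTC: 01:54 + 1:00 = 02:54 on May 25.
+5 hours 28 minutes → arrive 08:22 UTC on May 25.
Flight 2 lands earlier by 13 hours 19 minutes.

the second, by 13 hours 19 minutes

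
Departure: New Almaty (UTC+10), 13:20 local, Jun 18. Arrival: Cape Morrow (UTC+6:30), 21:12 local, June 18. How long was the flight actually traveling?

11 hours 22 minutes

Departure in UTC: 13:20 − 10:00 = 03:20 on Jun 18.
Arrival in UTC: 21:12 − 6:30 = 14:42 on Jun 18.
Elapsed = 14:42 − 03:20 = 11 hours 22 minutes.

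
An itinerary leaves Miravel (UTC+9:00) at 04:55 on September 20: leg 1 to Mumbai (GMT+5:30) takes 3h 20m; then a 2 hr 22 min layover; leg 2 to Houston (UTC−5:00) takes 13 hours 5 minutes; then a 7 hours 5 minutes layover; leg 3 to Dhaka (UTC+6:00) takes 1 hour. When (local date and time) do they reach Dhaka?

Convert departure to UTC: 04:55 − 9:00 = 19:55 UTC on Sep 19.
Add 3 hours and 20 minutes leg 1 → 23:15 UTC.
Add 2 hours and 22 minutes layover in Mumbai → 01:37 UTC (Sep 20).
Add 13 hours 5 minutes leg 2 → 14:42 UTC.
Add 7 hours and 5 minutes layover in Houston → 21:47 UTC.
Add 1 hour leg 3 → 22:47 UTC.
Dhaka is UTC+6:00, so local arrival = 22:47 + 6:00 = 04:47 on Sep 21.

04:47 on September 21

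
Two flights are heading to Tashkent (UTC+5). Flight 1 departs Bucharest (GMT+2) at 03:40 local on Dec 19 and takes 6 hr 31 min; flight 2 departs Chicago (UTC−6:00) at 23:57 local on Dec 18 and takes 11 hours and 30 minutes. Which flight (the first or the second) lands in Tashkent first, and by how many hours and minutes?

Flight 1 in UTC: 03:40 − 2:00 = 01:40 on Dec 19.
+6 hours 31 minutes → arrive 08:11 UTC on Dec 19.
Flight 2 in UTC: 23:57 + 6:00 = 05:57 on Dec 19.
+11 hours and 30 minutes → arrive 17:27 UTC on Dec 19.
Flight 1 lands earlier by 9 hours 16 minutes.

the first, by 9 hours 16 minutes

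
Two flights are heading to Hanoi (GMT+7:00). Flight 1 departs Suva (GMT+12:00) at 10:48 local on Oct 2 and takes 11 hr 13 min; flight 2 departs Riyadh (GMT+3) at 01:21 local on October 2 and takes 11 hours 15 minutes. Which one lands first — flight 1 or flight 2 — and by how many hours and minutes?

Flight 1 in UTC: 10:48 − 12:00 = 22:48 on Oct 1.
+11 hours 13 minutes → arrive 10:01 UTC on Oct 2.
Flight 2 in UTC: 01:21 − 3:00 = 22:21 on Oct 1.
+11 hours 15 minutes → arrive 09:36 UTC on Oct 2.
Flight 2 lands earlier by 25 minutes.

the second, by 25 minutes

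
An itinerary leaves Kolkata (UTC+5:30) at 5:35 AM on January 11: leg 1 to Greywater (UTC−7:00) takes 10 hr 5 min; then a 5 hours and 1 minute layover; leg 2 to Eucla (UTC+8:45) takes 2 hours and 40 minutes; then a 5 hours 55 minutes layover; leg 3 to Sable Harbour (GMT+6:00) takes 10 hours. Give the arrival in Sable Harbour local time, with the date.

3:46 PM on January 12

Convert departure to UTC: 5:35 AM − 5:30 = 12:05 AM UTC on Jan 11.
Add 10 hours 5 minutes leg 1 → 10:10 AM UTC.
Add 5 hours 1 minute layover in Greywater → 3:11 PM UTC.
Add 2 hours 40 minutes leg 2 → 5:51 PM UTC.
Add 5 hours 55 minutes layover in Eucla → 11:46 PM UTC.
Add 10 hours leg 3 → 9:46 AM UTC (Jan 12).
Sable Harbour is UTC+6:00, so local arrival = 9:46 AM + 6:00 = 3:46 PM on Jan 12.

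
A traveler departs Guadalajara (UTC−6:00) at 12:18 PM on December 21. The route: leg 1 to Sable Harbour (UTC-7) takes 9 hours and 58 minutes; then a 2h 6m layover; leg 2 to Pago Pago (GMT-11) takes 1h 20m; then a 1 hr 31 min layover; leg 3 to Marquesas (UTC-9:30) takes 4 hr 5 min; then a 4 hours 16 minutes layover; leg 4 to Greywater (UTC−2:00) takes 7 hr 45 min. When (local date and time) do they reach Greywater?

11:19 PM on December 22

Convert departure to UTC: 12:18 PM + 6:00 = 6:18 PM UTC on Dec 21.
Add 9 hours 58 minutes leg 1 → 4:16 AM UTC (Dec 22).
Add 2 hours 6 minutes layover in Sable Harbour → 6:22 AM UTC.
Add 1 hour and 20 minutes leg 2 → 7:42 AM UTC.
Add 1 hour 31 minutes layover in Pago Pago → 9:13 AM UTC.
Add 4 hours 5 minutes leg 3 → 1:18 PM UTC.
Add 4 hours 16 minutes layover in Marquesas → 5:34 PM UTC.
Add 7 hours 45 minutes leg 4 → 1:19 AM UTC (Dec 23).
Greywater is UTC−2:00, so local arrival = 1:19 AM − 2:00 = 11:19 PM on Dec 22.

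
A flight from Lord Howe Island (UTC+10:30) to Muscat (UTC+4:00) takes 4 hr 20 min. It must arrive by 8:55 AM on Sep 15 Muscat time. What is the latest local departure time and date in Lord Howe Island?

Target arrival in UTC: 8:55 AM − 4:00 = 4:55 AM on Sep 15.
Subtract 4 hours 20 minutes → departure 12:35 AM UTC on Sep 15.
Lord Howe Island is UTC+10:30: 12:35 AM + 10:30 = 11:05 AM on Sep 15.

11:05 AM on September 15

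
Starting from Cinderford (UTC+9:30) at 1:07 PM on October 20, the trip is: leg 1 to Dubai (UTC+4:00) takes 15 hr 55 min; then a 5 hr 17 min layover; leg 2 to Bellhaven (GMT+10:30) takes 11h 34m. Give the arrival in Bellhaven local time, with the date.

Convert departure to UTC: 1:07 PM − 9:30 = 3:37 AM UTC on Oct 20.
Add 15 hours 55 minutes leg 1 → 7:32 PM UTC.
Add 5 hours 17 minutes layover in Dubai → 12:49 AM UTC (Oct 21).
Add 11 hours 34 minutes leg 2 → 12:23 PM UTC.
Bellhaven is UTC+10:30, so local arrival = 12:23 PM + 10:30 = 10:53 PM on Oct 21.

10:53 PM on October 21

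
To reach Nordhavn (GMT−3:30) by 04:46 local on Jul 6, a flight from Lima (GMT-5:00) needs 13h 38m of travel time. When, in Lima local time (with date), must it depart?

Target arrival in UTC: 04:46 + 3:30 = 08:16 on Jul 6.
Subtract 13 hours and 38 minutes → departure 18:38 UTC on Jul 5.
Lima is UTC−5:00: 18:38 − 5:00 = 13:38 on Jul 5.

13:38 on Jul 5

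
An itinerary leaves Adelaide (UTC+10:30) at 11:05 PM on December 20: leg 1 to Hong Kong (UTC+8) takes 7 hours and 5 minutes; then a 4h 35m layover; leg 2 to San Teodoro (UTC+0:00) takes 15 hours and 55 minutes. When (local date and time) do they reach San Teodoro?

4:10 PM on Dec 21

Convert departure to UTC: 11:05 PM − 10:30 = 12:35 PM UTC on Dec 20.
Add 7 hours 5 minutes leg 1 → 7:40 PM UTC.
Add 4 hours and 35 minutes layover in Hong Kong → 12:15 AM UTC (Dec 21).
Add 15 hours and 55 minutes leg 2 → 4:10 PM UTC.
San Teodoro is UTC+0, so local arrival is the same: 4:10 PM on Dec 21.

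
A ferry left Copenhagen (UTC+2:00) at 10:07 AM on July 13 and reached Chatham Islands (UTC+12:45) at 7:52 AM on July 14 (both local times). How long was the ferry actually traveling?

Chatham Islands is 10:45 ahead of Copenhagen.
Clock-face elapsed time (ignoring zones) is 21 hours 45 minutes.
Actual elapsed = 21 hours 45 minutes − 10:45 = 11 hours.

11 hours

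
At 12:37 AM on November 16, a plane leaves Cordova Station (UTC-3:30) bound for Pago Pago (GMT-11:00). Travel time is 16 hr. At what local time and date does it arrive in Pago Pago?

Convert departure to UTC: 12:37 AM + 3:30 = 4:07 AM UTC on Nov 16.
Add 16 hours travel time → 8:07 PM UTC.
Pago Pago is UTC−11:00, so local arrival = 8:07 PM − 11:00 = 9:07 AM on Nov 16.

9:07 AM on November 16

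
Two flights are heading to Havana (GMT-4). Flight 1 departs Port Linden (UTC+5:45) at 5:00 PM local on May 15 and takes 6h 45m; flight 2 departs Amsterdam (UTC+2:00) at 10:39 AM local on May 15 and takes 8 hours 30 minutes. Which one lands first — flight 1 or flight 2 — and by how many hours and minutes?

the second, by 51 minutes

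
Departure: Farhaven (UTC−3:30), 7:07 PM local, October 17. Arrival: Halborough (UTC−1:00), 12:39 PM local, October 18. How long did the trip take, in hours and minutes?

Departure in UTC: 7:07 PM + 3:30 = 10:37 PM on Oct 17.
Arrival in UTC: 12:39 PM + 1:00 = 1:39 PM on Oct 18.
Elapsed = 1:39 PM − 10:37 PM (+1 day) = 15 hours 2 minutes.

15 hours 2 minutes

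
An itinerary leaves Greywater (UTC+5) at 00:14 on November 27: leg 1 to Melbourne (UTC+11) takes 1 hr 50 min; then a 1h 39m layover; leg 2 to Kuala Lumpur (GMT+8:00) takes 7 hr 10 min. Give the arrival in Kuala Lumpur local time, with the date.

Convert departure to UTC: 00:14 − 5:00 = 19:14 UTC on Nov 26.
Add 1 hour and 50 minutes leg 1 → 21:04 UTC.
Add 1 hour 39 minutes layover in Melbourne → 22:43 UTC.
Add 7 hours and 10 minutes leg 2 → 05:53 UTC (Nov 27).
Kuala Lumpur is UTC+8:00, so local arrival = 05:53 + 8:00 = 13:53 on Nov 27.

13:53 on November 27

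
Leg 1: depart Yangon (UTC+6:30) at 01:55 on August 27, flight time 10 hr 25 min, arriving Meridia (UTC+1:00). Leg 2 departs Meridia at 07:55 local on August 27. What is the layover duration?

1 hour 5 minutes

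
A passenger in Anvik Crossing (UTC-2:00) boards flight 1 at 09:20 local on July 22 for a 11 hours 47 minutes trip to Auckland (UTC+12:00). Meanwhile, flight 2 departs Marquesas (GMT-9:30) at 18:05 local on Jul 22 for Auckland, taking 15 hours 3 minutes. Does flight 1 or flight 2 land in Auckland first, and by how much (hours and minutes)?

the first, by 19 hours 31 minutes

Flight 1 in UTC: 09:20 + 2:00 = 11:20 on Jul 22.
+11 hours and 47 minutes → arrive 23:07 UTC on Jul 22.
Flight 2 in UTC: 18:05 + 9:30 = 03:35 on Jul 23.
+15 hours 3 minutes → arrive 18:38 UTC on Jul 23.
Flight 1 lands earlier by 19 hours 31 minutes.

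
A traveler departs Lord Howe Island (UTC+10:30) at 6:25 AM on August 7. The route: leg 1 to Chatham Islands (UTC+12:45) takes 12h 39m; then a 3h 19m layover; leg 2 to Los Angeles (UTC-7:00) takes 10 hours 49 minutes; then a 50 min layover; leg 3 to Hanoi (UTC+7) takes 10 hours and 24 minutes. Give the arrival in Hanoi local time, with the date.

Convert departure to UTC: 6:25 AM − 10:30 = 7:55 PM UTC on Aug 6.
Add 12 hours 39 minutes leg 1 → 8:34 AM UTC (Aug 7).
Add 3 hours 19 minutes layover in Chatham Islands → 11:53 AM UTC.
Add 10 hours 49 minutes leg 2 → 10:42 PM UTC.
Add 50 minutes layover in Los Angeles → 11:32 PM UTC.
Add 10 hours and 24 minutes leg 3 → 9:56 AM UTC (Aug 8).
Hanoi is UTC+7:00, so local arrival = 9:56 AM + 7:00 = 4:56 PM on Aug 8.

4:56 PM on Aug 8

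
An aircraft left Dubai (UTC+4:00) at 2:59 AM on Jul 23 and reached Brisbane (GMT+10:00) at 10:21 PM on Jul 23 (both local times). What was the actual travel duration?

13 hours 22 minutes

Departure in UTC: 2:59 AM − 4:00 = 10:59 PM on Jul 22.
Arrival in UTC: 10:21 PM − 10:00 = 12:21 PM on Jul 23.
Elapsed = 12:21 PM − 10:59 PM (+1 day) = 13 hours 22 minutes.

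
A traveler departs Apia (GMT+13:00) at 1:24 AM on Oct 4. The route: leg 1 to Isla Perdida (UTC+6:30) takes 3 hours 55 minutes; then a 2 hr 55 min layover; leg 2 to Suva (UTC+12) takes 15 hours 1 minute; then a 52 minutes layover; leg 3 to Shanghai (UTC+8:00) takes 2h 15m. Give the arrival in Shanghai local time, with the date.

9:22 PM on Oct 4

Convert departure to UTC: 1:24 AM − 13:00 = 12:24 PM UTC on Oct 3.
Add 3 hours and 55 minutes leg 1 → 4:19 PM UTC.
Add 2 hours and 55 minutes layover in Isla Perdida → 7:14 PM UTC.
Add 15 hours and 1 minute leg 2 → 10:15 AM UTC (Oct 4).
Add 52 minutes layover in Suva → 11:07 AM UTC.
Add 2 hours 15 minutes leg 3 → 1:22 PM UTC.
Shanghai is UTC+8:00, so local arrival = 1:22 PM + 8:00 = 9:22 PM on Oct 4.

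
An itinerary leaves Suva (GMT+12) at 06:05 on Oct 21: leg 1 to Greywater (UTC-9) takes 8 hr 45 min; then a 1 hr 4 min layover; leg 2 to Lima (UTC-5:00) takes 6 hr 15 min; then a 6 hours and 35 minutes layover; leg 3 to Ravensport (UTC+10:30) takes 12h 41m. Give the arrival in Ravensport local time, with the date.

15:55 on October 22

Convert departure to UTC: 06:05 − 12:00 = 18:05 UTC on Oct 20.
Add 8 hours and 45 minutes leg 1 → 02:50 UTC (Oct 21).
Add 1 hour 4 minutes layover in Greywater → 03:54 UTC.
Add 6 hours 15 minutes leg 2 → 10:09 UTC.
Add 6 hours 35 minutes layover in Lima → 16:44 UTC.
Add 12 hours and 41 minutes leg 3 → 05:25 UTC (Oct 22).
Ravensport is UTC+10:30, so local arrival = 05:25 + 10:30 = 15:55 on Oct 22.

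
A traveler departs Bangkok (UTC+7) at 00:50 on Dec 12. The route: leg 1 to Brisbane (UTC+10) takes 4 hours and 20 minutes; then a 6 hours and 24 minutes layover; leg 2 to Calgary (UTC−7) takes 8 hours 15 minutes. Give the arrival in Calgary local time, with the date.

Convert departure to UTC: 00:50 − 7:00 = 17:50 UTC on Dec 11.
Add 4 hours 20 minutes leg 1 → 22:10 UTC.
Add 6 hours 24 minutes layover in Brisbane → 04:34 UTC (Dec 12).
Add 8 hours and 15 minutes leg 2 → 12:49 UTC.
Calgary is UTC−7:00, so local arrival = 12:49 − 7:00 = 05:49 on Dec 12.

05:49 on December 12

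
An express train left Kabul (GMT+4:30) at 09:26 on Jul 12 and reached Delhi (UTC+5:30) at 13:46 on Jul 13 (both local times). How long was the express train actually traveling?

Delhi is 1:00 ahead of Kabul.
Clock-face elapsed time (ignoring zones) is 28 hours 20 minutes.
Actual elapsed = 28 hours 20 minutes − 1:00 = 27 hours 20 minutes.

27 hours 20 minutes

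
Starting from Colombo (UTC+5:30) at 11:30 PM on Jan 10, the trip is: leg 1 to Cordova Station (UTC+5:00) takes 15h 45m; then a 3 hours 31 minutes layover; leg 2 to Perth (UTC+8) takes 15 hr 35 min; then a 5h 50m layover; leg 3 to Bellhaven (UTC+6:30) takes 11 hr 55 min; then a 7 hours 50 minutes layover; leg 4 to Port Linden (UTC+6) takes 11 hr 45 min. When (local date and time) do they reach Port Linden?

Convert departure to UTC: 11:30 PM − 5:30 = 6:00 PM UTC on Jan 10.
Add 15 hours 45 minutes leg 1 → 9:45 AM UTC (Jan 11).
Add 3 hours and 31 minutes layover in Cordova Station → 1:16 PM UTC.
Add 15 hours and 35 minutes leg 2 → 4:51 AM UTC (Jan 12).
Add 5 hours 50 minutes layover in Perth → 10:41 AM UTC.
Add 11 hours 55 minutes leg 3 → 10:36 PM UTC.
Add 7 hours 50 minutes layover in Bellhaven → 6:26 AM UTC (Jan 13).
Add 11 hours 45 minutes leg 4 → 6:11 PM UTC.
Port Linden is UTC+6:00, so local arrival = 6:11 PM + 6:00 = 12:11 AM on Jan 14.

12:11 AM on January 14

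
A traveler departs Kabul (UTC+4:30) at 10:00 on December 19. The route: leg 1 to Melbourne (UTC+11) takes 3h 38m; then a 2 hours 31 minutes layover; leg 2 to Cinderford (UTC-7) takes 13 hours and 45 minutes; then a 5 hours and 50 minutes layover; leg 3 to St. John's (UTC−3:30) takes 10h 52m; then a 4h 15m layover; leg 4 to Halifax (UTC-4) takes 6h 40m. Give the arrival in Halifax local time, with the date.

Convert departure to UTC: 10:00 − 4:30 = 05:30 UTC on Dec 19.
Add 3 hours 38 minutes leg 1 → 09:08 UTC.
Add 2 hours 31 minutes layover in Melbourne → 11:39 UTC.
Add 13 hours and 45 minutes leg 2 → 01:24 UTC (Dec 20).
Add 5 hours and 50 minutes layover in Cinderford → 07:14 UTC.
Add 10 hours and 52 minutes leg 3 → 18:06 UTC.
Add 4 hours 15 minutes layover in St. John's → 22:21 UTC.
Add 6 hours 40 minutes leg 4 → 05:01 UTC (Dec 21).
Halifax is UTC−4:00, so local arrival = 05:01 − 4:00 = 01:01 on Dec 21.

01:01 on December 21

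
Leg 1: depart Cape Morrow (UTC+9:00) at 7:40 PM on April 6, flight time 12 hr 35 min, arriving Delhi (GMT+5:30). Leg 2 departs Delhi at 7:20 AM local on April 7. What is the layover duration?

2 hours 35 minutes

Convert departure to UTC: 7:40 PM − 9:00 = 10:40 AM UTC on Apr 6.
Add 12 hours 35 minutes flight time → 11:15 PM UTC.
Delhi is UTC+5:30, so local arrival = 11:15 PM + 5:30 = 4:45 AM on Apr 7.
Layover = 7:20 AM − 4:45 AM = 2 hours 35 minutes.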